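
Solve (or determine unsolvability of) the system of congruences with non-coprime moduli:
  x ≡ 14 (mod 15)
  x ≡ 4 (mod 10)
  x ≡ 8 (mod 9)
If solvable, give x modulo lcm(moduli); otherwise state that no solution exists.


Moduli 15, 10, 9 are not pairwise coprime, so CRT works modulo lcm(m_i) when all pairwise compatibility conditions hold.
Pairwise compatibility: gcd(m_i, m_j) must divide a_i - a_j for every pair.
Merge one congruence at a time:
  Start: x ≡ 14 (mod 15).
  Combine with x ≡ 4 (mod 10): gcd(15, 10) = 5; 4 - 14 = -10, which IS divisible by 5, so compatible.
    Write x = 14 + 15·t and substitute into x ≡ 4 (mod 10): 15·t ≡ 4 − 14 = -10 (mod 10).
    Divide the congruence (and modulus) by g = 5: 3·t ≡ -2 (mod 2).
    Reduce coefficients mod 2: 1·t ≡ 0 (mod 2).
    So t ≡ 0 (mod 2).
    Then x = 14 + 15·0 = 14, valid modulo lcm(15, 10) = 30: x ≡ 14 (mod 30).
  Combine with x ≡ 8 (mod 9): gcd(30, 9) = 3; 8 - 14 = -6, which IS divisible by 3, so compatible.
    Write x = 14 + 30·t and substitute into x ≡ 8 (mod 9): 30·t ≡ 8 − 14 = -6 (mod 9).
    Divide the congruence (and modulus) by g = 3: 10·t ≡ -2 (mod 3).
    Reduce coefficients mod 3: 1·t ≡ 1 (mod 3).
    So t ≡ 1 (mod 3).
    Then x = 14 + 30·1 = 44, valid modulo lcm(30, 9) = 90: x ≡ 44 (mod 90).
Verify: 44 mod 15 = 14, 44 mod 10 = 4, 44 mod 9 = 8.

x ≡ 44 (mod 90).


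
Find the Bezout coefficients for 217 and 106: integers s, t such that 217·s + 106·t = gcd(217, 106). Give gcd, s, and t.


Euclidean algorithm on (217, 106) — divide until remainder is 0:
  217 = 2 · 106 + 5
  106 = 21 · 5 + 1
  5 = 5 · 1 + 0
gcd(217, 106) = 1.
Track Bezout coefficients alongside the remainders: start with r₀ = 217 = a·1 + b·0 (s = 1, t = 0) and r₁ = 106 = a·0 + b·1 (s = 0, t = 1); each new remainder r_{k+1} = r_{k-1} − q_k·r_k inherits s_{k+1} = s_{k-1} − q_k·s_k, t_{k+1} = t_{k-1} − q_k·t_k, so r_k = a·s_k + b·t_k at every step:
  q = 2: r = 5, s = 1 − 2·0 = 1, t = 0 − 2·1 = -2  (check: 217·1 + 106·(-2) = 5)
  q = 21: r = 1, s = 0 − 21·1 = -21, t = 1 − 21·(-2) = 43  (check: 217·(-21) + 106·43 = 1)
The row with r = 1 (the gcd) gives the Bezout coefficients s = -21, t = 43.
Result: 217 · (-21) + 106 · (43) = 1.

gcd(217, 106) = 1; s = -21, t = 43 (check: 217·(-21) + 106·43 = 1).


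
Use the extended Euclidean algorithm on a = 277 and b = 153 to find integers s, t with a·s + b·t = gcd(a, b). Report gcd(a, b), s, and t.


Euclidean algorithm on (277, 153) — divide until remainder is 0:
  277 = 1 · 153 + 124
  153 = 1 · 124 + 29
  124 = 4 · 29 + 8
  29 = 3 · 8 + 5
  8 = 1 · 5 + 3
  5 = 1 · 3 + 2
  3 = 1 · 2 + 1
  2 = 2 · 1 + 0
gcd(277, 153) = 1.
Track Bezout coefficients alongside the remainders: start with r₀ = 277 = a·1 + b·0 (s = 1, t = 0) and r₁ = 153 = a·0 + b·1 (s = 0, t = 1); each new remainder r_{k+1} = r_{k-1} − q_k·r_k inherits s_{k+1} = s_{k-1} − q_k·s_k, t_{k+1} = t_{k-1} − q_k·t_k, so r_k = a·s_k + b·t_k at every step:
  q = 1: r = 124, s = 1 − 1·0 = 1, t = 0 − 1·1 = -1  (check: 277·1 + 153·(-1) = 124)
  q = 1: r = 29, s = 0 − 1·1 = -1, t = 1 − 1·(-1) = 2  (check: 277·(-1) + 153·2 = 29)
  q = 4: r = 8, s = 1 − 4·(-1) = 5, t = -1 − 4·2 = -9  (check: 277·5 + 153·(-9) = 8)
  q = 3: r = 5, s = -1 − 3·5 = -16, t = 2 − 3·(-9) = 29  (check: 277·(-16) + 153·29 = 5)
  q = 1: r = 3, s = 5 − 1·(-16) = 21, t = -9 − 1·29 = -38  (check: 277·21 + 153·(-38) = 3)
  q = 1: r = 2, s = -16 − 1·21 = -37, t = 29 − 1·(-38) = 67  (check: 277·(-37) + 153·67 = 2)
  q = 1: r = 1, s = 21 − 1·(-37) = 58, t = -38 − 1·67 = -105  (check: 277·58 + 153·(-105) = 1)
The row with r = 1 (the gcd) gives the Bezout coefficients s = 58, t = -105.
Result: 277 · (58) + 153 · (-105) = 1.

gcd(277, 153) = 1; s = 58, t = -105 (check: 277·58 + 153·(-105) = 1).


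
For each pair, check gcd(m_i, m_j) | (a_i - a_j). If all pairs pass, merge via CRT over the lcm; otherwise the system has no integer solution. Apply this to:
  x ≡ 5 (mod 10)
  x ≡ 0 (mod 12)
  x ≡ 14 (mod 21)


Moduli 10, 12, 21 are not pairwise coprime, so CRT works modulo lcm(m_i) when all pairwise compatibility conditions hold.
Pairwise compatibility: gcd(m_i, m_j) must divide a_i - a_j for every pair.
Merge one congruence at a time:
  Start: x ≡ 5 (mod 10).
  Combine with x ≡ 0 (mod 12): gcd(10, 12) = 2, and 0 - 5 = -5 is NOT divisible by 2.
    ⇒ system is inconsistent (no integer solution).

No solution (the system is inconsistent).


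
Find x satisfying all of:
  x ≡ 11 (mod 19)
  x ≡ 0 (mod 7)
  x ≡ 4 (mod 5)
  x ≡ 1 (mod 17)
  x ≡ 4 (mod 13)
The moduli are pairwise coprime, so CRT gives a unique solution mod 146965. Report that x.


Product of moduli M = 19 · 7 · 5 · 17 · 13 = 146965.
Merge one congruence at a time:
  Start: x ≡ 11 (mod 19).
  Combine with x ≡ 0 (mod 7); new modulus lcm = 133.
    Write x = 11 + 19·t and substitute into x ≡ 0 (mod 7): 19·t ≡ 0 − 11 = -11 (mod 7).
    Reduce coefficients mod 7: 5·t ≡ 3 (mod 7).
    The inverse of 5 mod 7 is 3 (since 5·3 = 15 = 2·7 + 1), so t ≡ 3·3 = 9 ≡ 2 (mod 7).
    Then x = 11 + 19·2 = 49, valid modulo lcm(19, 7) = 133: x ≡ 49 (mod 133).
  Combine with x ≡ 4 (mod 5); new modulus lcm = 665.
    Write x = 49 + 133·t and substitute into x ≡ 4 (mod 5): 133·t ≡ 4 − 49 = -45 (mod 5).
    Reduce coefficients mod 5: 3·t ≡ 0 (mod 5).
    The inverse of 3 mod 5 is 2 (since 3·2 = 6 = 1·5 + 1), so t ≡ 2·0 = 0 ≡ 0 (mod 5).
    Then x = 49 + 133·0 = 49, valid modulo lcm(133, 5) = 665: x ≡ 49 (mod 665).
  Combine with x ≡ 1 (mod 17); new modulus lcm = 11305.
    Write x = 49 + 665·t and substitute into x ≡ 1 (mod 17): 665·t ≡ 1 − 49 = -48 (mod 17).
    Reduce coefficients mod 17: 2·t ≡ 3 (mod 17).
    The inverse of 2 mod 17 is 9 (since 2·9 = 18 = 1·17 + 1), so t ≡ 9·3 = 27 ≡ 10 (mod 17).
    Then x = 49 + 665·10 = 6699, valid modulo lcm(665, 17) = 11305: x ≡ 6699 (mod 11305).
  Combine with x ≡ 4 (mod 13); new modulus lcm = 146965.
    Write x = 6699 + 11305·t and substitute into x ≡ 4 (mod 13): 11305·t ≡ 4 − 6699 = -6695 (mod 13).
    Reduce coefficients mod 13: 8·t ≡ 0 (mod 13).
    The inverse of 8 mod 13 is 5 (since 8·5 = 40 = 3·13 + 1), so t ≡ 5·0 = 0 ≡ 0 (mod 13).
    Then x = 6699 + 11305·0 = 6699, valid modulo lcm(11305, 13) = 146965: x ≡ 6699 (mod 146965).
Verify against each original: 6699 mod 19 = 11, 6699 mod 7 = 0, 6699 mod 5 = 4, 6699 mod 17 = 1, 6699 mod 13 = 4.

x ≡ 6699 (mod 146965).


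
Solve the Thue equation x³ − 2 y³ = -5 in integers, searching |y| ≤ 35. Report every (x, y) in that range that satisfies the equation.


The equation is x³ - 2y³ = -5. For fixed y, x³ = 2·y³ − 5, so a solution requires the RHS to be a perfect cube.
Strategy: iterate y from -35 to 35, compute RHS = 2·y³ − 5, and check whether it is a (positive or negative) perfect cube.
Check small values of y:
  y = 0: RHS = -5 is not a perfect cube.
  y = 1: RHS = -3 is not a perfect cube.
  y = -1: RHS = -7 is not a perfect cube.
  y = 2: RHS = 11 is not a perfect cube.
  y = -2: RHS = -21 is not a perfect cube.
  y = 3: RHS = 49 is not a perfect cube.
  y = -3: RHS = -59 is not a perfect cube.
Continuing the search up to |y| = 35 finds no solutions either.
No (x, y) in the scanned range satisfies the equation.

No integer solutions with |y| ≤ 35.


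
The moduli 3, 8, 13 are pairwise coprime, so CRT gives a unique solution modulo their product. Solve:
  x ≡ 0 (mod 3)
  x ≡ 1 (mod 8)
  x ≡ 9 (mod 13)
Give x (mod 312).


Moduli 3, 8, 13 are pairwise coprime; by CRT there is a unique solution modulo M = 3 · 8 · 13 = 312.
Solve pairwise, accumulating the modulus:
  Start with x ≡ 0 (mod 3).
  Combine with x ≡ 1 (mod 8): since gcd(3, 8) = 1, we get a unique residue mod 24.
    Write x = 0 + 3·t and substitute into x ≡ 1 (mod 8): 3·t ≡ 1 − 0 = 1 (mod 8).
    The inverse of 3 mod 8 is 3 (since 3·3 = 9 = 1·8 + 1), so t ≡ 3·1 = 3 ≡ 3 (mod 8).
    Then x = 0 + 3·3 = 9, valid modulo lcm(3, 8) = 24: x ≡ 9 (mod 24).
  Combine with x ≡ 9 (mod 13): since gcd(24, 13) = 1, we get a unique residue mod 312.
    Write x = 9 + 24·t and substitute into x ≡ 9 (mod 13): 24·t ≡ 9 − 9 = 0 (mod 13).
    Reduce coefficients mod 13: 11·t ≡ 0 (mod 13).
    The inverse of 11 mod 13 is 6 (since 11·6 = 66 = 5·13 + 1), so t ≡ 6·0 = 0 ≡ 0 (mod 13).
    Then x = 9 + 24·0 = 9, valid modulo lcm(24, 13) = 312: x ≡ 9 (mod 312).
Verify: 9 mod 3 = 0 ✓, 9 mod 8 = 1 ✓, 9 mod 13 = 9 ✓.

x ≡ 9 (mod 312).


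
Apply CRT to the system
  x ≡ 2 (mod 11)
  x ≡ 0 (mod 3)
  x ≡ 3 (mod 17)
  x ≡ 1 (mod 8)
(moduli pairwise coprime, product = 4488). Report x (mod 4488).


Product of moduli M = 11 · 3 · 17 · 8 = 4488.
Merge one congruence at a time:
  Start: x ≡ 2 (mod 11).
  Combine with x ≡ 0 (mod 3); new modulus lcm = 33.
    Write x = 2 + 11·t and substitute into x ≡ 0 (mod 3): 11·t ≡ 0 − 2 = -2 (mod 3).
    Reduce coefficients mod 3: 2·t ≡ 1 (mod 3).
    The inverse of 2 mod 3 is 2 (since 2·2 = 4 = 1·3 + 1), so t ≡ 2·1 = 2 ≡ 2 (mod 3).
    Then x = 2 + 11·2 = 24, valid modulo lcm(11, 3) = 33: x ≡ 24 (mod 33).
  Combine with x ≡ 3 (mod 17); new modulus lcm = 561.
    Write x = 24 + 33·t and substitute into x ≡ 3 (mod 17): 33·t ≡ 3 − 24 = -21 (mod 17).
    Reduce coefficients mod 17: 16·t ≡ 13 (mod 17).
    The inverse of 16 mod 17 is 16 (since 16·16 = 256 = 15·17 + 1), so t ≡ 16·13 = 208 ≡ 4 (mod 17).
    Then x = 24 + 33·4 = 156, valid modulo lcm(33, 17) = 561: x ≡ 156 (mod 561).
  Combine with x ≡ 1 (mod 8); new modulus lcm = 4488.
    Write x = 156 + 561·t and substitute into x ≡ 1 (mod 8): 561·t ≡ 1 − 156 = -155 (mod 8).
    Reduce coefficients mod 8: 1·t ≡ 5 (mod 8).
    So t ≡ 5 (mod 8).
    Then x = 156 + 561·5 = 2961, valid modulo lcm(561, 8) = 4488: x ≡ 2961 (mod 4488).
Verify against each original: 2961 mod 11 = 2, 2961 mod 3 = 0, 2961 mod 17 = 3, 2961 mod 8 = 1.

x ≡ 2961 (mod 4488).


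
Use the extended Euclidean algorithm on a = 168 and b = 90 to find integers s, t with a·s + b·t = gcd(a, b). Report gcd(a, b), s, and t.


Euclidean algorithm on (168, 90) — divide until remainder is 0:
  168 = 1 · 90 + 78
  90 = 1 · 78 + 12
  78 = 6 · 12 + 6
  12 = 2 · 6 + 0
gcd(168, 90) = 6.
Track Bezout coefficients alongside the remainders: start with r₀ = 168 = a·1 + b·0 (s = 1, t = 0) and r₁ = 90 = a·0 + b·1 (s = 0, t = 1); each new remainder r_{k+1} = r_{k-1} − q_k·r_k inherits s_{k+1} = s_{k-1} − q_k·s_k, t_{k+1} = t_{k-1} − q_k·t_k, so r_k = a·s_k + b·t_k at every step:
  q = 1: r = 78, s = 1 − 1·0 = 1, t = 0 − 1·1 = -1  (check: 168·1 + 90·(-1) = 78)
  q = 1: r = 12, s = 0 − 1·1 = -1, t = 1 − 1·(-1) = 2  (check: 168·(-1) + 90·2 = 12)
  q = 6: r = 6, s = 1 − 6·(-1) = 7, t = -1 − 6·2 = -13  (check: 168·7 + 90·(-13) = 6)
The row with r = 6 (the gcd) gives the Bezout coefficients s = 7, t = -13.
Result: 168 · (7) + 90 · (-13) = 6.

gcd(168, 90) = 6; s = 7, t = -13 (check: 168·7 + 90·(-13) = 6).


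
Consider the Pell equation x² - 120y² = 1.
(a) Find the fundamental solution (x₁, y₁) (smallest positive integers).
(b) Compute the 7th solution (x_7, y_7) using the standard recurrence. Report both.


Step 1: Find the fundamental solution (x₁, y₁) of x² - 120y² = 1.
  Expand √120 as a continued fraction. a₀ = ⌊√120⌋ = 10; iterate m_{k+1} = d_k·a_k − m_k, d_{k+1} = (120 − m_{k+1}²)/d_k, a_{k+1} = ⌊(a₀ + m_{k+1})/d_{k+1}⌋ (starting m₀ = 0, d₀ = 1), with convergents p_k = a_k·p_{k-1} + p_{k-2}, q_k = a_k·q_{k-1} + q_{k-2} (p₋₁ = 1, q₋₁ = 0):
  k = 0: a₀ = 10; p₀/q₀ = 10/1; p₀² − 120·q₀² = 100 − 120 = -20.
  k = 1: m = 10, d = 20, a = ⌊(10 + 10)/20⌋ = 1; p/q = (1·10 + 1)/(1·1 + 0) = 11/1; p² − 120·q² = 121 − 120 = 1.
  The first convergent with p² − 120·q² = 1 gives the fundamental solution (x₁, y₁) = (11, 1).
Step 2: Apply the recurrence (x_{n+1}, y_{n+1}) = (x₁x_n + 120y₁y_n, x₁y_n + y₁x_n) repeatedly.
  From (x_1, y_1) = (11, 1): x_2 = 11·11 + 120·1·1 = 241; y_2 = 11·1 + 1·11 = 22.
  From (x_2, y_2) = (241, 22): x_3 = 11·241 + 120·1·22 = 5291; y_3 = 11·22 + 1·241 = 483.
  From (x_3, y_3) = (5291, 483): x_4 = 11·5291 + 120·1·483 = 116161; y_4 = 11·483 + 1·5291 = 10604.
  From (x_4, y_4) = (116161, 10604): x_5 = 11·116161 + 120·1·10604 = 2550251; y_5 = 11·10604 + 1·116161 = 232805.
  From (x_5, y_5) = (2550251, 232805): x_6 = 11·2550251 + 120·1·232805 = 55989361; y_6 = 11·232805 + 1·2550251 = 5111106.
  From (x_6, y_6) = (55989361, 5111106): x_7 = 11·55989361 + 120·1·5111106 = 1229215691; y_7 = 11·5111106 + 1·55989361 = 112211527.
Step 3: Verify x_7² - 120·y_7² = 1510971215000607481 - 1510971215000607480 = 1 (should be 1). ✓

(x_1, y_1) = (11, 1); (x_7, y_7) = (1229215691, 112211527).


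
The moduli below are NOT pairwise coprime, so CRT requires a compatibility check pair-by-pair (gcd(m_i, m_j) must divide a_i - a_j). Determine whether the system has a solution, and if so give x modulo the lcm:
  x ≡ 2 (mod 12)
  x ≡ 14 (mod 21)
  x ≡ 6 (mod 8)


Moduli 12, 21, 8 are not pairwise coprime, so CRT works modulo lcm(m_i) when all pairwise compatibility conditions hold.
Pairwise compatibility: gcd(m_i, m_j) must divide a_i - a_j for every pair.
Merge one congruence at a time:
  Start: x ≡ 2 (mod 12).
  Combine with x ≡ 14 (mod 21): gcd(12, 21) = 3; 14 - 2 = 12, which IS divisible by 3, so compatible.
    Write x = 2 + 12·t and substitute into x ≡ 14 (mod 21): 12·t ≡ 14 − 2 = 12 (mod 21).
    Divide the congruence (and modulus) by g = 3: 4·t ≡ 4 (mod 7).
    The inverse of 4 mod 7 is 2 (since 4·2 = 8 = 1·7 + 1), so t ≡ 2·4 = 8 ≡ 1 (mod 7).
    Then x = 2 + 12·1 = 14, valid modulo lcm(12, 21) = 84: x ≡ 14 (mod 84).
  Combine with x ≡ 6 (mod 8): gcd(84, 8) = 4; 6 - 14 = -8, which IS divisible by 4, so compatible.
    Write x = 14 + 84·t and substitute into x ≡ 6 (mod 8): 84·t ≡ 6 − 14 = -8 (mod 8).
    Divide the congruence (and modulus) by g = 4: 21·t ≡ -2 (mod 2).
    Reduce coefficients mod 2: 1·t ≡ 0 (mod 2).
    So t ≡ 0 (mod 2).
    Then x = 14 + 84·0 = 14, valid modulo lcm(84, 8) = 168: x ≡ 14 (mod 168).
Verify: 14 mod 12 = 2, 14 mod 21 = 14, 14 mod 8 = 6.

x ≡ 14 (mod 168).


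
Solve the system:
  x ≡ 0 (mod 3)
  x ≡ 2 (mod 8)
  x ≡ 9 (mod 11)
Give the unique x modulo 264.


Moduli 3, 8, 11 are pairwise coprime; by CRT there is a unique solution modulo M = 3 · 8 · 11 = 264.
Solve pairwise, accumulating the modulus:
  Start with x ≡ 0 (mod 3).
  Combine with x ≡ 2 (mod 8): since gcd(3, 8) = 1, we get a unique residue mod 24.
    Write x = 0 + 3·t and substitute into x ≡ 2 (mod 8): 3·t ≡ 2 − 0 = 2 (mod 8).
    The inverse of 3 mod 8 is 3 (since 3·3 = 9 = 1·8 + 1), so t ≡ 3·2 = 6 ≡ 6 (mod 8).
    Then x = 0 + 3·6 = 18, valid modulo lcm(3, 8) = 24: x ≡ 18 (mod 24).
  Combine with x ≡ 9 (mod 11): since gcd(24, 11) = 1, we get a unique residue mod 264.
    Write x = 18 + 24·t and substitute into x ≡ 9 (mod 11): 24·t ≡ 9 − 18 = -9 (mod 11).
    Reduce coefficients mod 11: 2·t ≡ 2 (mod 11).
    The inverse of 2 mod 11 is 6 (since 2·6 = 12 = 1·11 + 1), so t ≡ 6·2 = 12 ≡ 1 (mod 11).
    Then x = 18 + 24·1 = 42, valid modulo lcm(24, 11) = 264: x ≡ 42 (mod 264).
Verify: 42 mod 3 = 0 ✓, 42 mod 8 = 2 ✓, 42 mod 11 = 9 ✓.

x ≡ 42 (mod 264).


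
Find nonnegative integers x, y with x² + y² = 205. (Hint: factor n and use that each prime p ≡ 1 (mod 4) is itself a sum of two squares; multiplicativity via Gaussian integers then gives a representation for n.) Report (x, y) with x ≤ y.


Step 1: Factor n = 205 = 5 · 41.
Step 2: Check the mod-4 condition on each prime factor: 5 ≡ 1 (mod 4), exponent 1; 41 ≡ 1 (mod 4), exponent 1.
All primes ≡ 3 (mod 4) appear to even exponent (or don't appear), so by the two-squares theorem n IS expressible as a sum of two squares.
Step 3: Build a representation. Here n = 5 · 41 is a product of primes ≡ 1 (mod 4). Each prime p ≡ 1 (mod 4) is itself a sum of two squares; find a² by testing p − a² for a perfect square:
  5: 5 − 1² = 4 = 2² ⇒ 5 = 1² + 2².
  41: 41 − 1² = 40, 41 − 2² = 37, 41 − 3² = 32, 41 − 4² = 25 = 5² ⇒ 41 = 4² + 5².
  Combine using the Brahmagupta–Fibonacci identity (a² + b²)(c² + d²) = (ac − bd)² + (ad + bc)² = (ac + bd)² + (ad − bc)²:
  5 · 41 = 205: from (1² + 2²)(4² + 5²), take (1·4 − 2·5, 1·5 + 2·4) = (4 − 10, 5 + 8) = (-6, 13); dropping signs (only squares matter) gives (6, 13); check 6² + 13² = 36 + 169 = 205 ✓.
Step 4: Order so x ≤ y and verify: 6² + 13² = 36 + 169 = 205 = n. ✓

n = 205 = 6² + 13² (one valid representation with x ≤ y).


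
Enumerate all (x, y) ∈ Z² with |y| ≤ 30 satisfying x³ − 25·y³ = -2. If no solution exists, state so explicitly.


The equation is x³ - 25y³ = -2. For fixed y, x³ = 25·y³ − 2, so a solution requires the RHS to be a perfect cube.
Strategy: iterate y from -30 to 30, compute RHS = 25·y³ − 2, and check whether it is a (positive or negative) perfect cube.
Check small values of y:
  y = 0: RHS = -2 is not a perfect cube.
  y = 1: RHS = 23 is not a perfect cube.
  y = -1: RHS = -27 = (-3)³ ⇒ x = -3 works.
  y = 2: RHS = 198 is not a perfect cube.
  y = -2: RHS = -202 is not a perfect cube.
  y = 3: RHS = 673 is not a perfect cube.
  y = -3: RHS = -677 is not a perfect cube.
Continuing the search up to |y| = 30 finds no further solutions beyond those listed.
Collected solutions: (-3, -1).

Solutions (with |y| ≤ 30): (-3, -1).


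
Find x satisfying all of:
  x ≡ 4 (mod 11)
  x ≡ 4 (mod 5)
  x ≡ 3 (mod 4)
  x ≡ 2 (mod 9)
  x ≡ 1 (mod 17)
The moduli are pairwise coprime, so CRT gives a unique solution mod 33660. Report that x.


Product of moduli M = 11 · 5 · 4 · 9 · 17 = 33660.
Merge one congruence at a time:
  Start: x ≡ 4 (mod 11).
  Combine with x ≡ 4 (mod 5); new modulus lcm = 55.
    Write x = 4 + 11·t and substitute into x ≡ 4 (mod 5): 11·t ≡ 4 − 4 = 0 (mod 5).
    Reduce coefficients mod 5: 1·t ≡ 0 (mod 5).
    So t ≡ 0 (mod 5).
    Then x = 4 + 11·0 = 4, valid modulo lcm(11, 5) = 55: x ≡ 4 (mod 55).
  Combine with x ≡ 3 (mod 4); new modulus lcm = 220.
    Write x = 4 + 55·t and substitute into x ≡ 3 (mod 4): 55·t ≡ 3 − 4 = -1 (mod 4).
    Reduce coefficients mod 4: 3·t ≡ 3 (mod 4).
    The inverse of 3 mod 4 is 3 (since 3·3 = 9 = 2·4 + 1), so t ≡ 3·3 = 9 ≡ 1 (mod 4).
    Then x = 4 + 55·1 = 59, valid modulo lcm(55, 4) = 220: x ≡ 59 (mod 220).
  Combine with x ≡ 2 (mod 9); new modulus lcm = 1980.
    Write x = 59 + 220·t and substitute into x ≡ 2 (mod 9): 220·t ≡ 2 − 59 = -57 (mod 9).
    Reduce coefficients mod 9: 4·t ≡ 6 (mod 9).
    The inverse of 4 mod 9 is 7 (since 4·7 = 28 = 3·9 + 1), so t ≡ 7·6 = 42 ≡ 6 (mod 9).
    Then x = 59 + 220·6 = 1379, valid modulo lcm(220, 9) = 1980: x ≡ 1379 (mod 1980).
  Combine with x ≡ 1 (mod 17); new modulus lcm = 33660.
    Write x = 1379 + 1980·t and substitute into x ≡ 1 (mod 17): 1980·t ≡ 1 − 1379 = -1378 (mod 17).
    Reduce coefficients mod 17: 8·t ≡ 16 (mod 17).
    The inverse of 8 mod 17 is 15 (since 8·15 = 120 = 7·17 + 1), so t ≡ 15·16 = 240 ≡ 2 (mod 17).
    Then x = 1379 + 1980·2 = 5339, valid modulo lcm(1980, 17) = 33660: x ≡ 5339 (mod 33660).
Verify against each original: 5339 mod 11 = 4, 5339 mod 5 = 4, 5339 mod 4 = 3, 5339 mod 9 = 2, 5339 mod 17 = 1.

x ≡ 5339 (mod 33660).


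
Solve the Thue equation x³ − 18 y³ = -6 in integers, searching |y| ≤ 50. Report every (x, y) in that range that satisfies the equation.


The equation is x³ - 18y³ = -6. For fixed y, x³ = 18·y³ − 6, so a solution requires the RHS to be a perfect cube.
Strategy: iterate y from -50 to 50, compute RHS = 18·y³ − 6, and check whether it is a (positive or negative) perfect cube.
Check small values of y:
  y = 0: RHS = -6 is not a perfect cube.
  y = 1: RHS = 12 is not a perfect cube.
  y = -1: RHS = -24 is not a perfect cube.
  y = 2: RHS = 138 is not a perfect cube.
  y = -2: RHS = -150 is not a perfect cube.
  y = 3: RHS = 480 is not a perfect cube.
  y = -3: RHS = -492 is not a perfect cube.
Continuing the search up to |y| = 50 finds no solutions either.
No (x, y) in the scanned range satisfies the equation.

No integer solutions with |y| ≤ 50.


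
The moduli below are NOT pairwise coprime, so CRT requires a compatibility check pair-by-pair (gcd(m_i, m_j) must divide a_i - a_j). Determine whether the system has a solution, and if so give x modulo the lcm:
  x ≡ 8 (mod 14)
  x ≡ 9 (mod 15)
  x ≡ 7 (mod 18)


Moduli 14, 15, 18 are not pairwise coprime, so CRT works modulo lcm(m_i) when all pairwise compatibility conditions hold.
Pairwise compatibility: gcd(m_i, m_j) must divide a_i - a_j for every pair.
Merge one congruence at a time:
  Start: x ≡ 8 (mod 14).
  Combine with x ≡ 9 (mod 15): gcd(14, 15) = 1; 9 - 8 = 1, which IS divisible by 1, so compatible.
    Write x = 8 + 14·t and substitute into x ≡ 9 (mod 15): 14·t ≡ 9 − 8 = 1 (mod 15).
    The inverse of 14 mod 15 is 14 (since 14·14 = 196 = 13·15 + 1), so t ≡ 14·1 = 14 ≡ 14 (mod 15).
    Then x = 8 + 14·14 = 204, valid modulo lcm(14, 15) = 210: x ≡ 204 (mod 210).
  Combine with x ≡ 7 (mod 18): gcd(210, 18) = 6, and 7 - 204 = -197 is NOT divisible by 6.
    ⇒ system is inconsistent (no integer solution).

No solution (the system is inconsistent).


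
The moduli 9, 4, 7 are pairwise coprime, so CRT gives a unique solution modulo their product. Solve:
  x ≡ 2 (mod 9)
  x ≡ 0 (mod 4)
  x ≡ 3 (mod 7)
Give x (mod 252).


Moduli 9, 4, 7 are pairwise coprime; by CRT there is a unique solution modulo M = 9 · 4 · 7 = 252.
Solve pairwise, accumulating the modulus:
  Start with x ≡ 2 (mod 9).
  Combine with x ≡ 0 (mod 4): since gcd(9, 4) = 1, we get a unique residue mod 36.
    Write x = 2 + 9·t and substitute into x ≡ 0 (mod 4): 9·t ≡ 0 − 2 = -2 (mod 4).
    Reduce coefficients mod 4: 1·t ≡ 2 (mod 4).
    So t ≡ 2 (mod 4).
    Then x = 2 + 9·2 = 20, valid modulo lcm(9, 4) = 36: x ≡ 20 (mod 36).
  Combine with x ≡ 3 (mod 7): since gcd(36, 7) = 1, we get a unique residue mod 252.
    Write x = 20 + 36·t and substitute into x ≡ 3 (mod 7): 36·t ≡ 3 − 20 = -17 (mod 7).
    Reduce coefficients mod 7: 1·t ≡ 4 (mod 7).
    So t ≡ 4 (mod 7).
    Then x = 20 + 36·4 = 164, valid modulo lcm(36, 7) = 252: x ≡ 164 (mod 252).
Verify: 164 mod 9 = 2 ✓, 164 mod 4 = 0 ✓, 164 mod 7 = 3 ✓.

x ≡ 164 (mod 252).


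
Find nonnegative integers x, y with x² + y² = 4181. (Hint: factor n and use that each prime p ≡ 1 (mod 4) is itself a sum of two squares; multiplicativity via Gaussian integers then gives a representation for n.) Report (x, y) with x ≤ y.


Step 1: Factor n = 4181 = 37 · 113.
Step 2: Check the mod-4 condition on each prime factor: 37 ≡ 1 (mod 4), exponent 1; 113 ≡ 1 (mod 4), exponent 1.
All primes ≡ 3 (mod 4) appear to even exponent (or don't appear), so by the two-squares theorem n IS expressible as a sum of two squares.
Step 3: Build a representation. Here n = 37 · 113 is a product of primes ≡ 1 (mod 4). Each prime p ≡ 1 (mod 4) is itself a sum of two squares; find a² by testing p − a² for a perfect square:
  37: 37 − 1² = 36 = 6² ⇒ 37 = 1² + 6².
  113: 113 − 1² = 112, 113 − 2² = 109, 113 − 3² = 104, 113 − 4² = 97, 113 − 5² = 88, 113 − 6² = 77, 113 − 7² = 64 = 8² ⇒ 113 = 7² + 8².
  Combine using the Brahmagupta–Fibonacci identity (a² + b²)(c² + d²) = (ac − bd)² + (ad + bc)² = (ac + bd)² + (ad − bc)²:
  37 · 113 = 4181: from (1² + 6²)(7² + 8²), take (1·7 − 6·8, 1·8 + 6·7) = (7 − 48, 8 + 42) = (-41, 50); dropping signs (only squares matter) gives (41, 50); check 41² + 50² = 1681 + 2500 = 4181 ✓.
Step 4: Order so x ≤ y and verify: 41² + 50² = 1681 + 2500 = 4181 = n. ✓

n = 4181 = 41² + 50² (one valid representation with x ≤ y).


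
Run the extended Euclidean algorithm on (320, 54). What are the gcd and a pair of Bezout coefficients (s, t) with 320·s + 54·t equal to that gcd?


Euclidean algorithm on (320, 54) — divide until remainder is 0:
  320 = 5 · 54 + 50
  54 = 1 · 50 + 4
  50 = 12 · 4 + 2
  4 = 2 · 2 + 0
gcd(320, 54) = 2.
Track Bezout coefficients alongside the remainders: start with r₀ = 320 = a·1 + b·0 (s = 1, t = 0) and r₁ = 54 = a·0 + b·1 (s = 0, t = 1); each new remainder r_{k+1} = r_{k-1} − q_k·r_k inherits s_{k+1} = s_{k-1} − q_k·s_k, t_{k+1} = t_{k-1} − q_k·t_k, so r_k = a·s_k + b·t_k at every step:
  q = 5: r = 50, s = 1 − 5·0 = 1, t = 0 − 5·1 = -5  (check: 320·1 + 54·(-5) = 50)
  q = 1: r = 4, s = 0 − 1·1 = -1, t = 1 − 1·(-5) = 6  (check: 320·(-1) + 54·6 = 4)
  q = 12: r = 2, s = 1 − 12·(-1) = 13, t = -5 − 12·6 = -77  (check: 320·13 + 54·(-77) = 2)
The row with r = 2 (the gcd) gives the Bezout coefficients s = 13, t = -77.
Result: 320 · (13) + 54 · (-77) = 2.

gcd(320, 54) = 2; s = 13, t = -77 (check: 320·13 + 54·(-77) = 2).


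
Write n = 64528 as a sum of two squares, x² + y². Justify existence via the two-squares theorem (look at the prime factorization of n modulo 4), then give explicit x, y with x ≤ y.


Step 1: Factor n = 64528 = 2^4 · 37 · 109.
Step 2: Check the mod-4 condition on each prime factor: 2 = 2 (special); 37 ≡ 1 (mod 4), exponent 1; 109 ≡ 1 (mod 4), exponent 1.
All primes ≡ 3 (mod 4) appear to even exponent (or don't appear), so by the two-squares theorem n IS expressible as a sum of two squares.
Step 3: Build a representation. Group n = k² · m with k = 4 and m = 37 · 109 = 4033 (a product of primes ≡ 1 (mod 4)); a representation of m scales to one of n via (k·x)² + (k·y)² = k²(x² + y²). Each prime p ≡ 1 (mod 4) is itself a sum of two squares; find a² by testing p − a² for a perfect square:
  37: 37 − 1² = 36 = 6² ⇒ 37 = 1² + 6².
  109: 109 − 1² = 108, 109 − 2² = 105, 109 − 3² = 100 = 10² ⇒ 109 = 3² + 10².
  Combine using the Brahmagupta–Fibonacci identity (a² + b²)(c² + d²) = (ac − bd)² + (ad + bc)² = (ac + bd)² + (ad − bc)²:
  37 · 109 = 4033: from (1² + 6²)(3² + 10²), take (1·3 − 6·10, 1·10 + 6·3) = (3 − 60, 10 + 18) = (-57, 28); dropping signs (only squares matter) gives (57, 28); check 57² + 28² = 3249 + 784 = 4033 ✓.
  Scale by k = 4: (4·57, 4·28) = (228, 112).
Step 4: Order so x ≤ y and verify: 112² + 228² = 12544 + 51984 = 64528 = n. ✓

n = 64528 = 112² + 228² (one valid representation with x ≤ y).


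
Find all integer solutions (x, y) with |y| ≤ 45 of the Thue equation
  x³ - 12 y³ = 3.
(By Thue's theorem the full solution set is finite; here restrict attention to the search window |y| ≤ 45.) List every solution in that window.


The equation is x³ - 12y³ = 3. For fixed y, x³ = 12·y³ + 3, so a solution requires the RHS to be a perfect cube.
Strategy: iterate y from -45 to 45, compute RHS = 12·y³ + 3, and check whether it is a (positive or negative) perfect cube.
Check small values of y:
  y = 0: RHS = 3 is not a perfect cube.
  y = 1: RHS = 15 is not a perfect cube.
  y = -1: RHS = -9 is not a perfect cube.
  y = 2: RHS = 99 is not a perfect cube.
  y = -2: RHS = -93 is not a perfect cube.
  y = 3: RHS = 327 is not a perfect cube.
  y = -3: RHS = -321 is not a perfect cube.
Continuing the search up to |y| = 45 finds no solutions either.
No (x, y) in the scanned range satisfies the equation.

No integer solutions with |y| ≤ 45.


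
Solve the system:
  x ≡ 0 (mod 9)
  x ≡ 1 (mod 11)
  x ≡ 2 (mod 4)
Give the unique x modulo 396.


Moduli 9, 11, 4 are pairwise coprime; by CRT there is a unique solution modulo M = 9 · 11 · 4 = 396.
Solve pairwise, accumulating the modulus:
  Start with x ≡ 0 (mod 9).
  Combine with x ≡ 1 (mod 11): since gcd(9, 11) = 1, we get a unique residue mod 99.
    Write x = 0 + 9·t and substitute into x ≡ 1 (mod 11): 9·t ≡ 1 − 0 = 1 (mod 11).
    The inverse of 9 mod 11 is 5 (since 9·5 = 45 = 4·11 + 1), so t ≡ 5·1 = 5 ≡ 5 (mod 11).
    Then x = 0 + 9·5 = 45, valid modulo lcm(9, 11) = 99: x ≡ 45 (mod 99).
  Combine with x ≡ 2 (mod 4): since gcd(99, 4) = 1, we get a unique residue mod 396.
    Write x = 45 + 99·t and substitute into x ≡ 2 (mod 4): 99·t ≡ 2 − 45 = -43 (mod 4).
    Reduce coefficients mod 4: 3·t ≡ 1 (mod 4).
    The inverse of 3 mod 4 is 3 (since 3·3 = 9 = 2·4 + 1), so t ≡ 3·1 = 3 ≡ 3 (mod 4).
    Then x = 45 + 99·3 = 342, valid modulo lcm(99, 4) = 396: x ≡ 342 (mod 396).
Verify: 342 mod 9 = 0 ✓, 342 mod 11 = 1 ✓, 342 mod 4 = 2 ✓.

x ≡ 342 (mod 396).


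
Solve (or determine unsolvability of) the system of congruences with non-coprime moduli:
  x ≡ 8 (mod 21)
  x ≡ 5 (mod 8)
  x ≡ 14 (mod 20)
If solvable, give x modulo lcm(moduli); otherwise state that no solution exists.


Moduli 21, 8, 20 are not pairwise coprime, so CRT works modulo lcm(m_i) when all pairwise compatibility conditions hold.
Pairwise compatibility: gcd(m_i, m_j) must divide a_i - a_j for every pair.
Merge one congruence at a time:
  Start: x ≡ 8 (mod 21).
  Combine with x ≡ 5 (mod 8): gcd(21, 8) = 1; 5 - 8 = -3, which IS divisible by 1, so compatible.
    Write x = 8 + 21·t and substitute into x ≡ 5 (mod 8): 21·t ≡ 5 − 8 = -3 (mod 8).
    Reduce coefficients mod 8: 5·t ≡ 5 (mod 8).
    The inverse of 5 mod 8 is 5 (since 5·5 = 25 = 3·8 + 1), so t ≡ 5·5 = 25 ≡ 1 (mod 8).
    Then x = 8 + 21·1 = 29, valid modulo lcm(21, 8) = 168: x ≡ 29 (mod 168).
  Combine with x ≡ 14 (mod 20): gcd(168, 20) = 4, and 14 - 29 = -15 is NOT divisible by 4.
    ⇒ system is inconsistent (no integer solution).

No solution (the system is inconsistent).


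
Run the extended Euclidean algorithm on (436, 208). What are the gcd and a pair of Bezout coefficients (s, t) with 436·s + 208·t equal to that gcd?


Euclidean algorithm on (436, 208) — divide until remainder is 0:
  436 = 2 · 208 + 20
  208 = 10 · 20 + 8
  20 = 2 · 8 + 4
  8 = 2 · 4 + 0
gcd(436, 208) = 4.
Track Bezout coefficients alongside the remainders: start with r₀ = 436 = a·1 + b·0 (s = 1, t = 0) and r₁ = 208 = a·0 + b·1 (s = 0, t = 1); each new remainder r_{k+1} = r_{k-1} − q_k·r_k inherits s_{k+1} = s_{k-1} − q_k·s_k, t_{k+1} = t_{k-1} − q_k·t_k, so r_k = a·s_k + b·t_k at every step:
  q = 2: r = 20, s = 1 − 2·0 = 1, t = 0 − 2·1 = -2  (check: 436·1 + 208·(-2) = 20)
  q = 10: r = 8, s = 0 − 10·1 = -10, t = 1 − 10·(-2) = 21  (check: 436·(-10) + 208·21 = 8)
  q = 2: r = 4, s = 1 − 2·(-10) = 21, t = -2 − 2·21 = -44  (check: 436·21 + 208·(-44) = 4)
The row with r = 4 (the gcd) gives the Bezout coefficients s = 21, t = -44.
Result: 436 · (21) + 208 · (-44) = 4.

gcd(436, 208) = 4; s = 21, t = -44 (check: 436·21 + 208·(-44) = 4).


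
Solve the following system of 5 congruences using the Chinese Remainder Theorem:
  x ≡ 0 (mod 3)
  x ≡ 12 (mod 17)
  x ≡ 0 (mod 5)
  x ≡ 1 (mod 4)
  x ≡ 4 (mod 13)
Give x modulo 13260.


Product of moduli M = 3 · 17 · 5 · 4 · 13 = 13260.
Merge one congruence at a time:
  Start: x ≡ 0 (mod 3).
  Combine with x ≡ 12 (mod 17); new modulus lcm = 51.
    Write x = 0 + 3·t and substitute into x ≡ 12 (mod 17): 3·t ≡ 12 − 0 = 12 (mod 17).
    The inverse of 3 mod 17 is 6 (since 3·6 = 18 = 1·17 + 1), so t ≡ 6·12 = 72 ≡ 4 (mod 17).
    Then x = 0 + 3·4 = 12, valid modulo lcm(3, 17) = 51: x ≡ 12 (mod 51).
  Combine with x ≡ 0 (mod 5); new modulus lcm = 255.
    Write x = 12 + 51·t and substitute into x ≡ 0 (mod 5): 51·t ≡ 0 − 12 = -12 (mod 5).
    Reduce coefficients mod 5: 1·t ≡ 3 (mod 5).
    So t ≡ 3 (mod 5).
    Then x = 12 + 51·3 = 165, valid modulo lcm(51, 5) = 255: x ≡ 165 (mod 255).
  Combine with x ≡ 1 (mod 4); new modulus lcm = 1020.
    Write x = 165 + 255·t and substitute into x ≡ 1 (mod 4): 255·t ≡ 1 − 165 = -164 (mod 4).
    Reduce coefficients mod 4: 3·t ≡ 0 (mod 4).
    The inverse of 3 mod 4 is 3 (since 3·3 = 9 = 2·4 + 1), so t ≡ 3·0 = 0 ≡ 0 (mod 4).
    Then x = 165 + 255·0 = 165, valid modulo lcm(255, 4) = 1020: x ≡ 165 (mod 1020).
  Combine with x ≡ 4 (mod 13); new modulus lcm = 13260.
    Write x = 165 + 1020·t and substitute into x ≡ 4 (mod 13): 1020·t ≡ 4 − 165 = -161 (mod 13).
    Reduce coefficients mod 13: 6·t ≡ 8 (mod 13).
    The inverse of 6 mod 13 is 11 (since 6·11 = 66 = 5·13 + 1), so t ≡ 11·8 = 88 ≡ 10 (mod 13).
    Then x = 165 + 1020·10 = 10365, valid modulo lcm(1020, 13) = 13260: x ≡ 10365 (mod 13260).
Verify against each original: 10365 mod 3 = 0, 10365 mod 17 = 12, 10365 mod 5 = 0, 10365 mod 4 = 1, 10365 mod 13 = 4.

x ≡ 10365 (mod 13260).


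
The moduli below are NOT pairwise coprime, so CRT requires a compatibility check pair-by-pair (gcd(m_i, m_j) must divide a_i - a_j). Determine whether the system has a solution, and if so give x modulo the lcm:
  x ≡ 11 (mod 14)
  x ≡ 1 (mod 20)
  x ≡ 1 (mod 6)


Moduli 14, 20, 6 are not pairwise coprime, so CRT works modulo lcm(m_i) when all pairwise compatibility conditions hold.
Pairwise compatibility: gcd(m_i, m_j) must divide a_i - a_j for every pair.
Merge one congruence at a time:
  Start: x ≡ 11 (mod 14).
  Combine with x ≡ 1 (mod 20): gcd(14, 20) = 2; 1 - 11 = -10, which IS divisible by 2, so compatible.
    Write x = 11 + 14·t and substitute into x ≡ 1 (mod 20): 14·t ≡ 1 − 11 = -10 (mod 20).
    Divide the congruence (and modulus) by g = 2: 7·t ≡ -5 (mod 10).
    Reduce coefficients mod 10: 7·t ≡ 5 (mod 10).
    The inverse of 7 mod 10 is 3 (since 7·3 = 21 = 2·10 + 1), so t ≡ 3·5 = 15 ≡ 5 (mod 10).
    Then x = 11 + 14·5 = 81, valid modulo lcm(14, 20) = 140: x ≡ 81 (mod 140).
  Combine with x ≡ 1 (mod 6): gcd(140, 6) = 2; 1 - 81 = -80, which IS divisible by 2, so compatible.
    Write x = 81 + 140·t and substitute into x ≡ 1 (mod 6): 140·t ≡ 1 − 81 = -80 (mod 6).
    Divide the congruence (and modulus) by g = 2: 70·t ≡ -40 (mod 3).
    Reduce coefficients mod 3: 1·t ≡ 2 (mod 3).
    So t ≡ 2 (mod 3).
    Then x = 81 + 140·2 = 361, valid modulo lcm(140, 6) = 420: x ≡ 361 (mod 420).
Verify: 361 mod 14 = 11, 361 mod 20 = 1, 361 mod 6 = 1.

x ≡ 361 (mod 420).


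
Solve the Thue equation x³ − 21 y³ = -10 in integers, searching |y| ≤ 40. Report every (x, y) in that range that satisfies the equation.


The equation is x³ - 21y³ = -10. For fixed y, x³ = 21·y³ − 10, so a solution requires the RHS to be a perfect cube.
Strategy: iterate y from -40 to 40, compute RHS = 21·y³ − 10, and check whether it is a (positive or negative) perfect cube.
Check small values of y:
  y = 0: RHS = -10 is not a perfect cube.
  y = 1: RHS = 11 is not a perfect cube.
  y = -1: RHS = -31 is not a perfect cube.
  y = 2: RHS = 158 is not a perfect cube.
  y = -2: RHS = -178 is not a perfect cube.
  y = 3: RHS = 557 is not a perfect cube.
  y = -3: RHS = -577 is not a perfect cube.
Continuing the search up to |y| = 40 finds no solutions either.
No (x, y) in the scanned range satisfies the equation.

No integer solutions with |y| ≤ 40.


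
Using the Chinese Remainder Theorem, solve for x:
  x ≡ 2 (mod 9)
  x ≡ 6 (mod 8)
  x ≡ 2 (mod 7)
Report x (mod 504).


Moduli 9, 8, 7 are pairwise coprime; by CRT there is a unique solution modulo M = 9 · 8 · 7 = 504.
Solve pairwise, accumulating the modulus:
  Start with x ≡ 2 (mod 9).
  Combine with x ≡ 6 (mod 8): since gcd(9, 8) = 1, we get a unique residue mod 72.
    Write x = 2 + 9·t and substitute into x ≡ 6 (mod 8): 9·t ≡ 6 − 2 = 4 (mod 8).
    Reduce coefficients mod 8: 1·t ≡ 4 (mod 8).
    So t ≡ 4 (mod 8).
    Then x = 2 + 9·4 = 38, valid modulo lcm(9, 8) = 72: x ≡ 38 (mod 72).
  Combine with x ≡ 2 (mod 7): since gcd(72, 7) = 1, we get a unique residue mod 504.
    Write x = 38 + 72·t and substitute into x ≡ 2 (mod 7): 72·t ≡ 2 − 38 = -36 (mod 7).
    Reduce coefficients mod 7: 2·t ≡ 6 (mod 7).
    The inverse of 2 mod 7 is 4 (since 2·4 = 8 = 1·7 + 1), so t ≡ 4·6 = 24 ≡ 3 (mod 7).
    Then x = 38 + 72·3 = 254, valid modulo lcm(72, 7) = 504: x ≡ 254 (mod 504).
Verify: 254 mod 9 = 2 ✓, 254 mod 8 = 6 ✓, 254 mod 7 = 2 ✓.

x ≡ 254 (mod 504).


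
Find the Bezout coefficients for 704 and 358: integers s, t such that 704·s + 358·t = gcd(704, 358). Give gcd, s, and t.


Euclidean algorithm on (704, 358) — divide until remainder is 0:
  704 = 1 · 358 + 346
  358 = 1 · 346 + 12
  346 = 28 · 12 + 10
  12 = 1 · 10 + 2
  10 = 5 · 2 + 0
gcd(704, 358) = 2.
Track Bezout coefficients alongside the remainders: start with r₀ = 704 = a·1 + b·0 (s = 1, t = 0) and r₁ = 358 = a·0 + b·1 (s = 0, t = 1); each new remainder r_{k+1} = r_{k-1} − q_k·r_k inherits s_{k+1} = s_{k-1} − q_k·s_k, t_{k+1} = t_{k-1} − q_k·t_k, so r_k = a·s_k + b·t_k at every step:
  q = 1: r = 346, s = 1 − 1·0 = 1, t = 0 − 1·1 = -1  (check: 704·1 + 358·(-1) = 346)
  q = 1: r = 12, s = 0 − 1·1 = -1, t = 1 − 1·(-1) = 2  (check: 704·(-1) + 358·2 = 12)
  q = 28: r = 10, s = 1 − 28·(-1) = 29, t = -1 − 28·2 = -57  (check: 704·29 + 358·(-57) = 10)
  q = 1: r = 2, s = -1 − 1·29 = -30, t = 2 − 1·(-57) = 59  (check: 704·(-30) + 358·59 = 2)
The row with r = 2 (the gcd) gives the Bezout coefficients s = -30, t = 59.
Result: 704 · (-30) + 358 · (59) = 2.

gcd(704, 358) = 2; s = -30, t = 59 (check: 704·(-30) + 358·59 = 2).


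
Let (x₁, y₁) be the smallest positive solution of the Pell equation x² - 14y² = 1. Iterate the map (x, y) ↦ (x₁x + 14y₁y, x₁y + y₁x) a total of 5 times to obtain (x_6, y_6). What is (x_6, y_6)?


Step 1: Find the fundamental solution (x₁, y₁) of x² - 14y² = 1.
  Expand √14 as a continued fraction. a₀ = ⌊√14⌋ = 3; iterate m_{k+1} = d_k·a_k − m_k, d_{k+1} = (14 − m_{k+1}²)/d_k, a_{k+1} = ⌊(a₀ + m_{k+1})/d_{k+1}⌋ (starting m₀ = 0, d₀ = 1), with convergents p_k = a_k·p_{k-1} + p_{k-2}, q_k = a_k·q_{k-1} + q_{k-2} (p₋₁ = 1, q₋₁ = 0):
  k = 0: a₀ = 3; p₀/q₀ = 3/1; p₀² − 14·q₀² = 9 − 14 = -5.
  k = 1: m = 3, d = 5, a = ⌊(3 + 3)/5⌋ = 1; p/q = (1·3 + 1)/(1·1 + 0) = 4/1; p² − 14·q² = 16 − 14 = 2.
  k = 2: m = 2, d = 2, a = ⌊(3 + 2)/2⌋ = 2; p/q = (2·4 + 3)/(2·1 + 1) = 11/3; p² − 14·q² = 121 − 126 = -5.
  k = 3: m = 2, d = 5, a = ⌊(3 + 2)/5⌋ = 1; p/q = (1·11 + 4)/(1·3 + 1) = 15/4; p² − 14·q² = 225 − 224 = 1.
  The first convergent with p² − 14·q² = 1 gives the fundamental solution (x₁, y₁) = (15, 4).
Step 2: Apply the recurrence (x_{n+1}, y_{n+1}) = (x₁x_n + 14y₁y_n, x₁y_n + y₁x_n) repeatedly.
  From (x_1, y_1) = (15, 4): x_2 = 15·15 + 14·4·4 = 449; y_2 = 15·4 + 4·15 = 120.
  From (x_2, y_2) = (449, 120): x_3 = 15·449 + 14·4·120 = 13455; y_3 = 15·120 + 4·449 = 3596.
  From (x_3, y_3) = (13455, 3596): x_4 = 15·13455 + 14·4·3596 = 403201; y_4 = 15·3596 + 4·13455 = 107760.
  From (x_4, y_4) = (403201, 107760): x_5 = 15·403201 + 14·4·107760 = 12082575; y_5 = 15·107760 + 4·403201 = 3229204.
  From (x_5, y_5) = (12082575, 3229204): x_6 = 15·12082575 + 14·4·3229204 = 362074049; y_6 = 15·3229204 + 4·12082575 = 96768360.
Step 3: Verify x_6² - 14·y_6² = 131097616959254401 - 131097616959254400 = 1 (should be 1). ✓

(x_1, y_1) = (15, 4); (x_6, y_6) = (362074049, 96768360).


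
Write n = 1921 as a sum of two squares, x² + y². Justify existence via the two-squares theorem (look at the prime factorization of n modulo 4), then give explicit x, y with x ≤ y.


Step 1: Factor n = 1921 = 17 · 113.
Step 2: Check the mod-4 condition on each prime factor: 17 ≡ 1 (mod 4), exponent 1; 113 ≡ 1 (mod 4), exponent 1.
All primes ≡ 3 (mod 4) appear to even exponent (or don't appear), so by the two-squares theorem n IS expressible as a sum of two squares.
Step 3: Build a representation. Here n = 17 · 113 is a product of primes ≡ 1 (mod 4). Each prime p ≡ 1 (mod 4) is itself a sum of two squares; find a² by testing p − a² for a perfect square:
  17: 17 − 1² = 16 = 4² ⇒ 17 = 1² + 4².
  113: 113 − 1² = 112, 113 − 2² = 109, 113 − 3² = 104, 113 − 4² = 97, 113 − 5² = 88, 113 − 6² = 77, 113 − 7² = 64 = 8² ⇒ 113 = 7² + 8².
  Combine using the Brahmagupta–Fibonacci identity (a² + b²)(c² + d²) = (ac − bd)² + (ad + bc)² = (ac + bd)² + (ad − bc)²:
  17 · 113 = 1921: from (1² + 4²)(7² + 8²), take (1·7 − 4·8, 1·8 + 4·7) = (7 − 32, 8 + 28) = (-25, 36); dropping signs (only squares matter) gives (25, 36); check 25² + 36² = 625 + 1296 = 1921 ✓.
Step 4: Order so x ≤ y and verify: 25² + 36² = 625 + 1296 = 1921 = n. ✓

n = 1921 = 25² + 36² (one valid representation with x ≤ y).
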